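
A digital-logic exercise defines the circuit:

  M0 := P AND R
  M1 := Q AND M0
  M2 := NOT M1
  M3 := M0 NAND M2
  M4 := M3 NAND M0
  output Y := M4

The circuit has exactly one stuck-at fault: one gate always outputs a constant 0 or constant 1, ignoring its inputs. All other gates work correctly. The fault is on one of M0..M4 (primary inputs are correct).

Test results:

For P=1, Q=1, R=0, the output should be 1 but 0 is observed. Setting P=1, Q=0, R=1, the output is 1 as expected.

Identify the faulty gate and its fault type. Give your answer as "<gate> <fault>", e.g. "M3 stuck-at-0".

Fault-free values for test 1 (P=1, Q=1, R=0): M0=0, M1=0, M2=1, M3=1, M4=1, giving Y=1. Observed 0.
Test 1: faults giving observed 0 are {M0 stuck-at-1, M4 stuck-at-0}.
Test 2 (P=1, Q=0, R=1): fault-free M0=1, M1=0, M2=1, M3=0, M4=1 → 1; observed 1. Eliminates M4 stuck-at-0.
Only M0 stuck-at-1 is consistent with every test.

M0 stuck-at-1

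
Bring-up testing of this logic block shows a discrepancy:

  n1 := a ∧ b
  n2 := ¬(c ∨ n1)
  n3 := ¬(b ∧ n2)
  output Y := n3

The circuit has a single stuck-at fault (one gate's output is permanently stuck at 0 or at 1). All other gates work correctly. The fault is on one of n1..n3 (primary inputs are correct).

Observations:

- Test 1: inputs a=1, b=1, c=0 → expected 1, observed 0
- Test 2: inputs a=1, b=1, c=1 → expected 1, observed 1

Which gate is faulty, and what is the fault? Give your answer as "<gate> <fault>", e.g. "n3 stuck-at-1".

n1 stuck-at-0

Fault-free values for test 1 (a=1, b=1, c=0): n1=1, n2=0, n3=1, giving Y=1. Observed 0.
Test 1: faults giving observed 0 are {n1 stuck-at-0, n2 stuck-at-1, n3 stuck-at-0}.
Test 2 (a=1, b=1, c=1): fault-free n1=1, n2=0, n3=1 → 1; observed 1. Eliminates n2 stuck-at-1, n3 stuck-at-0.
Only n1 stuck-at-0 is consistent with every test.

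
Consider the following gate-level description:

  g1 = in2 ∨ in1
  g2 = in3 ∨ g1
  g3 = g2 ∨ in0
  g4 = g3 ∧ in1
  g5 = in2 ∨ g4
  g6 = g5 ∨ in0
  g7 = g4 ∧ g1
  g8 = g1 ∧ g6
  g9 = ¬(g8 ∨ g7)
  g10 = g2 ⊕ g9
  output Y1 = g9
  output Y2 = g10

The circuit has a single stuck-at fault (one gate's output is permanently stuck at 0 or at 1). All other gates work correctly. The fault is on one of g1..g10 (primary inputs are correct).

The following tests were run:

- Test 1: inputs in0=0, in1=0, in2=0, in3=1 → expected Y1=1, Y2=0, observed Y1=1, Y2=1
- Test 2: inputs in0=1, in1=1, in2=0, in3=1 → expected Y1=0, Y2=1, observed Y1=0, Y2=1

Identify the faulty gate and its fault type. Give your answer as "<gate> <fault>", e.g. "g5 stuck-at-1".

Fault-free values for test 1 (in0=0, in1=0, in2=0, in3=1): g1=0, g2=1, g3=1, g4=0, g5=0, g6=0, g7=0, g8=0, g9=1, g10=0, giving Y1=1, Y2=0. Observed Y1=1, Y2=1.
Test 1: faults giving observed Y1=1, Y2=1 are {g2 stuck-at-0, g10 stuck-at-1}.
Test 2 (in0=1, in1=1, in2=0, in3=1): fault-free g1=1, g2=1, g3=1, g4=1, g5=1, g6=1, g7=1, g8=1, g9=0, g10=1 → Y1=0, Y2=1; observed Y1=0, Y2=1. Eliminates g2 stuck-at-0.
Only g10 stuck-at-1 is consistent with every test.

g10 stuck-at-1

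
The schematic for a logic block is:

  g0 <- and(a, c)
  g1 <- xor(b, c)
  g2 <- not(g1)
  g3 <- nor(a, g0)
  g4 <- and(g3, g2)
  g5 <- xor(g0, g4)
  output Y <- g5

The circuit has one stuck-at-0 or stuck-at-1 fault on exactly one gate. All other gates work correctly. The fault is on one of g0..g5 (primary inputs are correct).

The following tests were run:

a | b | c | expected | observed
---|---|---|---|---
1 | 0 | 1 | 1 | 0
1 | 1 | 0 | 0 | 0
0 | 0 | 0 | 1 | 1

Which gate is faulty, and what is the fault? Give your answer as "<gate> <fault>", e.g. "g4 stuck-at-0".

Fault-free values for test 1 (a=1, b=0, c=1): g0=1, g1=1, g2=0, g3=0, g4=0, g5=1, giving Y=1. Observed 0.
Test 1: faults giving observed 0 are {g0 stuck-at-0, g4 stuck-at-1, g5 stuck-at-0}.
Test 2 (a=1, b=1, c=0): fault-free g0=0, g1=1, g2=0, g3=0, g4=0, g5=0 → 0; observed 0. Eliminates g4 stuck-at-1.
Test 3 (a=0, b=0, c=0): fault-free g0=0, g1=0, g2=1, g3=1, g4=1, g5=1 → 1; observed 1. Eliminates g5 stuck-at-0.
Only g0 stuck-at-0 is consistent with every test.

g0 stuck-at-0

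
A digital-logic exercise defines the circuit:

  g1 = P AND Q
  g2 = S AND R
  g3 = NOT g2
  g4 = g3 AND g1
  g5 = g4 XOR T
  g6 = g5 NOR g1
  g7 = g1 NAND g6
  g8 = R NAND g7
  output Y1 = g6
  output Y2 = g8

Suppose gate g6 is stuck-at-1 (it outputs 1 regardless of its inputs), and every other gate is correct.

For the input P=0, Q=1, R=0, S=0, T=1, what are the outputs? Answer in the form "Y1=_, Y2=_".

Y1=1, Y2=1

Propagate with g6 forced: g1=0, g2=0, g3=1, g4=0, g5=1, g6=1 [stuck-at-1], g7=1, g8=1.
So the outputs are Y1=1, Y2=1. (Without the fault they would be Y1=0, Y2=1.)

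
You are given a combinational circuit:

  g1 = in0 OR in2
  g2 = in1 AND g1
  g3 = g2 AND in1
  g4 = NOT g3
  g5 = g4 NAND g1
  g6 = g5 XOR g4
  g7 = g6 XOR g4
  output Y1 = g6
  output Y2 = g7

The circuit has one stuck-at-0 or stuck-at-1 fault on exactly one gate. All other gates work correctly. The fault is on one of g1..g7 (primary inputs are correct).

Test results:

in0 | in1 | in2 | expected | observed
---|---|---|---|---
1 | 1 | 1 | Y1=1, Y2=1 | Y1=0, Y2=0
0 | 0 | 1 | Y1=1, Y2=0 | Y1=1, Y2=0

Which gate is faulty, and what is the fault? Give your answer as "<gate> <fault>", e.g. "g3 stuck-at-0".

g5 stuck-at-0

Fault-free values for test 1 (in0=1, in1=1, in2=1): g1=1, g2=1, g3=1, g4=0, g5=1, g6=1, g7=1, giving Y1=1, Y2=1. Observed Y1=0, Y2=0.
Test 1: faults giving observed Y1=0, Y2=0 are {g5 stuck-at-0, g6 stuck-at-0}.
Test 2 (in0=0, in1=0, in2=1): fault-free g1=1, g2=0, g3=0, g4=1, g5=0, g6=1, g7=0 → Y1=1, Y2=0; observed Y1=1, Y2=0. Eliminates g6 stuck-at-0.
Only g5 stuck-at-0 is consistent with every test.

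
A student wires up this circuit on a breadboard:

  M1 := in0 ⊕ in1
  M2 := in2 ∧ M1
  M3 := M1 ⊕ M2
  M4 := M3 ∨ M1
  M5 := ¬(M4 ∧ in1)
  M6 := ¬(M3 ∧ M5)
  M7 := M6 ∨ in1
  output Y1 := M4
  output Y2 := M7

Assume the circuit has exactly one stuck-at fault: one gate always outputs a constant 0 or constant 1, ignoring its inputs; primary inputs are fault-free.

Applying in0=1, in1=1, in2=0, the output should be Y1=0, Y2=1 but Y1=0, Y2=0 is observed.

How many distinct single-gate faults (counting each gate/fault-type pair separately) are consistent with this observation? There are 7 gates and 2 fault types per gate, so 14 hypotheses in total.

Fault-free: M1=0, M2=0, M3=0, M4=0, M5=1, M6=1, M7=1 → Y1=0, Y2=1. Observed Y1=0, Y2=0.
  M1 stuck-at-0: output Y1=0, Y2=1 ✗
  M1 stuck-at-1: output Y1=1, Y2=1 ✗
  M2 stuck-at-0: output Y1=0, Y2=1 ✗
  M2 stuck-at-1: output Y1=1, Y2=1 ✗
  M3 stuck-at-0: output Y1=0, Y2=1 ✗
  M3 stuck-at-1: output Y1=1, Y2=1 ✗
  M4 stuck-at-0: output Y1=0, Y2=1 ✗
  M4 stuck-at-1: output Y1=1, Y2=1 ✗
  M5 stuck-at-0: output Y1=0, Y2=1 ✗
  M5 stuck-at-1: output Y1=0, Y2=1 ✗
  M6 stuck-at-0: output Y1=0, Y2=1 ✗
  M6 stuck-at-1: output Y1=0, Y2=1 ✗
  M7 stuck-at-0: output Y1=0, Y2=0 ✓
  M7 stuck-at-1: output Y1=0, Y2=1 ✗
Consistent faults: {M7 stuck-at-0} — 1 in all.

1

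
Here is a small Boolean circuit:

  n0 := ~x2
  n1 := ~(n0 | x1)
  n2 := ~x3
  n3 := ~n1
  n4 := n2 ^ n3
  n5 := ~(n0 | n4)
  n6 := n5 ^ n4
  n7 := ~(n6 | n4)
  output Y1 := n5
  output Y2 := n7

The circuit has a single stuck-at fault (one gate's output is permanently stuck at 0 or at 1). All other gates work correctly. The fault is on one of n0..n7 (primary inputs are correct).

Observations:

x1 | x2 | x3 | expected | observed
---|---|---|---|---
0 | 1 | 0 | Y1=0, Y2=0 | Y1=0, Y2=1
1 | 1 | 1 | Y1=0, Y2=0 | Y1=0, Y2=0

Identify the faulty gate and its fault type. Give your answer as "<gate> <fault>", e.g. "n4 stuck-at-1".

Fault-free values for test 1 (x1=0, x2=1, x3=0): n0=0, n1=1, n2=1, n3=0, n4=1, n5=0, n6=1, n7=0, giving Y1=0, Y2=0. Observed Y1=0, Y2=1.
Test 1: faults giving observed Y1=0, Y2=1 are {n0 stuck-at-1, n7 stuck-at-1}.
Test 2 (x1=1, x2=1, x3=1): fault-free n0=0, n1=0, n2=0, n3=1, n4=1, n5=0, n6=1, n7=0 → Y1=0, Y2=0; observed Y1=0, Y2=0. Eliminates n7 stuck-at-1.
Only n0 stuck-at-1 is consistent with every test.

n0 stuck-at-1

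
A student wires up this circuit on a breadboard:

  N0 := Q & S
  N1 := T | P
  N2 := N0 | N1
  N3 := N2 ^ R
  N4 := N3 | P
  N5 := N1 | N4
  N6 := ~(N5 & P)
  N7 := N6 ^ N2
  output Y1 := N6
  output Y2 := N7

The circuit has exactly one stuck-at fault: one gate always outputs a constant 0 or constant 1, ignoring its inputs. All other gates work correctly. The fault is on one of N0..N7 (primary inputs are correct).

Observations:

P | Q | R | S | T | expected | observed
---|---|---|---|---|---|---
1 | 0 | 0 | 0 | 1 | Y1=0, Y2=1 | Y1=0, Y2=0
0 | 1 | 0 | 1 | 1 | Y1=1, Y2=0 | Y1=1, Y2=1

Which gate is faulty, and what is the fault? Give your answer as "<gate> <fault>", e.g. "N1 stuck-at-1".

N2 stuck-at-0

Fault-free values for test 1 (P=1, Q=0, R=0, S=0, T=1): N0=0, N1=1, N2=1, N3=1, N4=1, N5=1, N6=0, N7=1, giving Y1=0, Y2=1. Observed Y1=0, Y2=0.
Test 1: faults giving observed Y1=0, Y2=0 are {N1 stuck-at-0, N2 stuck-at-0, N7 stuck-at-0}.
Test 2 (P=0, Q=1, R=0, S=1, T=1): fault-free N0=1, N1=1, N2=1, N3=1, N4=1, N5=1, N6=1, N7=0 → Y1=1, Y2=0; observed Y1=1, Y2=1. Eliminates N1 stuck-at-0, N7 stuck-at-0.
Only N2 stuck-at-0 is consistent with every test.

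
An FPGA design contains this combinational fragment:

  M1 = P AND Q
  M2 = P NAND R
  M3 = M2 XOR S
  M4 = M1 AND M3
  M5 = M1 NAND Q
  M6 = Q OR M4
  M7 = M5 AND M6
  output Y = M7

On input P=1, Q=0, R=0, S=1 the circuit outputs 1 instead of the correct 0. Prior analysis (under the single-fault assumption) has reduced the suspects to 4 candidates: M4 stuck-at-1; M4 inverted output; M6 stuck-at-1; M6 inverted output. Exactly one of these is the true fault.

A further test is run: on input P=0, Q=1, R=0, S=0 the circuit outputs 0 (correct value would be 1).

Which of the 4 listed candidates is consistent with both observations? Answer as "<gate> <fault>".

Evaluate each candidate on input P=0, Q=1, R=0, S=0:
  M4 stuck-at-1: M1=0, M2=1, M3=1, M4=1 [stuck-at-1], M5=1, M6=1, M7=1 → 1 — eliminated
  M4 inverted output: M1=0, M2=1, M3=1, M4=1 [inverted output], M5=1, M6=1, M7=1 → 1 — eliminated
  M6 stuck-at-1: M1=0, M2=1, M3=1, M4=0, M5=1, M6=1 [stuck-at-1], M7=1 → 1 — eliminated
  M6 inverted output: M1=0, M2=1, M3=1, M4=0, M5=1, M6=0 [inverted output], M7=0 → 0 — matches
Only M6 inverted output reproduces the observed 0.

M6 inverted output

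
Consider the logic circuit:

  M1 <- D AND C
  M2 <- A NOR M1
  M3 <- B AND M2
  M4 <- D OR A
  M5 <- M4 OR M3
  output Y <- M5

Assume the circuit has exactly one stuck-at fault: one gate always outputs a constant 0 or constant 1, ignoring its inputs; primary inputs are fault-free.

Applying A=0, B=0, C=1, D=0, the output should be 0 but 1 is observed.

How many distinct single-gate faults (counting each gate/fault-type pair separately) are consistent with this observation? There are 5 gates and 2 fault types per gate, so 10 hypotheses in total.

3

Fault-free: M1=0, M2=1, M3=0, M4=0, M5=0 → 0. Observed 1.
  M1 stuck-at-0: output 0 ✗
  M1 stuck-at-1: output 0 ✗
  M2 stuck-at-0: output 0 ✗
  M2 stuck-at-1: output 0 ✗
  M3 stuck-at-0: output 0 ✗
  M3 stuck-at-1: output 1 ✓
  M4 stuck-at-0: output 0 ✗
  M4 stuck-at-1: output 1 ✓
  M5 stuck-at-0: output 0 ✗
  M5 stuck-at-1: output 1 ✓
Consistent faults: {M3 stuck-at-1, M4 stuck-at-1, M5 stuck-at-1} — 3 in all.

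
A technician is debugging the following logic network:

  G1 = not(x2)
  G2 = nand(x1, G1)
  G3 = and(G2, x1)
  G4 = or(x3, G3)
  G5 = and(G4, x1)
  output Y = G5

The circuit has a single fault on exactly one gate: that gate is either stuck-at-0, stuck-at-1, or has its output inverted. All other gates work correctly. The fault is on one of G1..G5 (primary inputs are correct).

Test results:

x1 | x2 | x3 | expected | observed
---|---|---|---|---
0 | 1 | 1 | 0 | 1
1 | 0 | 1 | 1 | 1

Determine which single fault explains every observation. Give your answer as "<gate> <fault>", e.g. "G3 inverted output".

Fault-free values for test 1 (x1=0, x2=1, x3=1): G1=0, G2=1, G3=0, G4=1, G5=0, giving Y=0. Observed 1.
Test 1: faults giving observed 1 are {G5 stuck-at-1, G5 inverted output}.
Test 2 (x1=1, x2=0, x3=1): fault-free G1=1, G2=0, G3=0, G4=1, G5=1 → 1; observed 1. Eliminates G5 inverted output.
Only G5 stuck-at-1 is consistent with every test.

G5 stuck-at-1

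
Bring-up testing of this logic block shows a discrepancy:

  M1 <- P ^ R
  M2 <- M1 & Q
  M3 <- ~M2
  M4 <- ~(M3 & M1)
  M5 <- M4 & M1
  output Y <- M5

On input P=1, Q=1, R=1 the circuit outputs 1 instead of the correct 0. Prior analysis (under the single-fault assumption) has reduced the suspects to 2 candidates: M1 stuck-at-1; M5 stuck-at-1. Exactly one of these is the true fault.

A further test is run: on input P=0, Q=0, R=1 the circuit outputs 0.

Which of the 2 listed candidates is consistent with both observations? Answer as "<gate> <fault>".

M1 stuck-at-1

Evaluate each candidate on input P=0, Q=0, R=1:
  M1 stuck-at-1: M1=1 [stuck-at-1], M2=0, M3=1, M4=0, M5=0 → 0 — matches
  M5 stuck-at-1: M1=1, M2=0, M3=1, M4=0, M5=1 [stuck-at-1] → 1 — eliminated
Only M1 stuck-at-1 reproduces the observed 0.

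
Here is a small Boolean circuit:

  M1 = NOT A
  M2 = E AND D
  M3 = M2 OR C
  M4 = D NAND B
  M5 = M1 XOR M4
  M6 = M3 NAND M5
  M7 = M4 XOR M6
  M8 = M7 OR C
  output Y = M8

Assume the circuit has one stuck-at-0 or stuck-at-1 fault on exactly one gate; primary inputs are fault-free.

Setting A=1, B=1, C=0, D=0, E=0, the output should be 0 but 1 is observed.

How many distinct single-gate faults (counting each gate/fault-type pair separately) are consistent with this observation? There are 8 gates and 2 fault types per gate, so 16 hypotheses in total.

6

Fault-free: M1=0, M2=0, M3=0, M4=1, M5=1, M6=1, M7=0, M8=0 → 0. Observed 1.
  M1: none of the 2 fault types match ✗
  M2: stuck-at-1 ✓; others ✗
  M3: stuck-at-1 ✓; others ✗
  M4: stuck-at-0 ✓; others ✗
  M5: none of the 2 fault types match ✗
  M6: stuck-at-0 ✓; others ✗
  M7: stuck-at-1 ✓; others ✗
  M8: stuck-at-1 ✓; others ✗
Consistent faults: {M2 stuck-at-1, M3 stuck-at-1, M4 stuck-at-0, M6 stuck-at-0, M7 stuck-at-1, M8 stuck-at-1} — 6 in all.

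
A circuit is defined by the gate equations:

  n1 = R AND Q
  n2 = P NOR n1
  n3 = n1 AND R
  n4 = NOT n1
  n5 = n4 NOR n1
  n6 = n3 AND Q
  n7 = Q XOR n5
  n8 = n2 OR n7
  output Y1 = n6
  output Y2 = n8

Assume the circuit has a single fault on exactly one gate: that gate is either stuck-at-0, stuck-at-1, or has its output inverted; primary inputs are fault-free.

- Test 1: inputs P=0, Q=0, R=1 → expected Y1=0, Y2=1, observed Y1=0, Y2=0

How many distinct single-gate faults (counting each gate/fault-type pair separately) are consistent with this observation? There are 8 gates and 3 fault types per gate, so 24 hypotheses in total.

6

Fault-free: n1=0, n2=1, n3=0, n4=1, n5=0, n6=0, n7=0, n8=1 → Y1=0, Y2=1. Observed Y1=0, Y2=0.
  n1: stuck-at-1, inverted output ✓; others ✗
  n2: stuck-at-0, inverted output ✓; others ✗
  n3: none of the 3 fault types match ✗
  n4: none of the 3 fault types match ✗
  n5: none of the 3 fault types match ✗
  n6: none of the 3 fault types match ✗
  n7: none of the 3 fault types match ✗
  n8: stuck-at-0, inverted output ✓; others ✗
Consistent faults: {n1 stuck-at-1, n1 inverted output, n2 stuck-at-0, n2 inverted output, n8 stuck-at-0, n8 inverted output} — 6 in all.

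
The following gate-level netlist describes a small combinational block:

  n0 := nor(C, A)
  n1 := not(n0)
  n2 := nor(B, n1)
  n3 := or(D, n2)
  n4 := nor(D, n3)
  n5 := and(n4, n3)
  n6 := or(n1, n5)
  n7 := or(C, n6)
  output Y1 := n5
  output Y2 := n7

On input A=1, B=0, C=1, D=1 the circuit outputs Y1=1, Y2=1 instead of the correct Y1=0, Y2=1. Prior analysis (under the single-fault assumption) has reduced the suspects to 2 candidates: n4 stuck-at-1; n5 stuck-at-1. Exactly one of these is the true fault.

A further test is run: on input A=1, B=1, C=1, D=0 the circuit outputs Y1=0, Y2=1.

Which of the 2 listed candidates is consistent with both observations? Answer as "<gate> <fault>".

n4 stuck-at-1

Evaluate each candidate on input A=1, B=1, C=1, D=0:
  n4 stuck-at-1: n0=0, n1=1, n2=0, n3=0, n4=1 [stuck-at-1], n5=0, n6=1, n7=1 → Y1=0, Y2=1 — matches
  n5 stuck-at-1: n0=0, n1=1, n2=0, n3=0, n4=1, n5=1 [stuck-at-1], n6=1, n7=1 → Y1=1, Y2=1 — eliminated
Only n4 stuck-at-1 reproduces the observed Y1=0, Y2=1.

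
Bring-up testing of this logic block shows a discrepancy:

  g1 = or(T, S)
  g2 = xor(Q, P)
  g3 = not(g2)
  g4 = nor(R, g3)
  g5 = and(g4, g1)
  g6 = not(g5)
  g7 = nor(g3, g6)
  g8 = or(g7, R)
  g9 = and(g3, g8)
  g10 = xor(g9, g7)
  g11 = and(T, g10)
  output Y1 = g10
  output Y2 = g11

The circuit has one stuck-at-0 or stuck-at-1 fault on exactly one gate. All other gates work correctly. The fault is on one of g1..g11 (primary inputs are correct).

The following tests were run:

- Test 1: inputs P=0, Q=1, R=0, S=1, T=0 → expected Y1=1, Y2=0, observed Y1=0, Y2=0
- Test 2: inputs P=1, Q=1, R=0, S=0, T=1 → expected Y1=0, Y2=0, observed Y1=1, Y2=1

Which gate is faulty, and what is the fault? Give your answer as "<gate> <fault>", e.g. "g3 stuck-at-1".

Fault-free values for test 1 (P=0, Q=1, R=0, S=1, T=0): g1=1, g2=1, g3=0, g4=1, g5=1, g6=0, g7=1, g8=1, g9=0, g10=1, g11=0, giving Y1=1, Y2=0. Observed Y1=0, Y2=0.
Test 1: faults giving observed Y1=0, Y2=0 are {g1 stuck-at-0, g2 stuck-at-0, g3 stuck-at-1, g4 stuck-at-0, g5 stuck-at-0, g6 stuck-at-1, g7 stuck-at-0, g9 stuck-at-1, g10 stuck-at-0}.
Test 2 (P=1, Q=1, R=0, S=0, T=1): fault-free g1=1, g2=0, g3=1, g4=0, g5=0, g6=1, g7=0, g8=0, g9=0, g10=0, g11=0 → Y1=0, Y2=0; observed Y1=1, Y2=1. Eliminates g1 stuck-at-0, g2 stuck-at-0, g3 stuck-at-1, g4 stuck-at-0, g5 stuck-at-0, g6 stuck-at-1, g7 stuck-at-0, g10 stuck-at-0.
Only g9 stuck-at-1 is consistent with every test.

g9 stuck-at-1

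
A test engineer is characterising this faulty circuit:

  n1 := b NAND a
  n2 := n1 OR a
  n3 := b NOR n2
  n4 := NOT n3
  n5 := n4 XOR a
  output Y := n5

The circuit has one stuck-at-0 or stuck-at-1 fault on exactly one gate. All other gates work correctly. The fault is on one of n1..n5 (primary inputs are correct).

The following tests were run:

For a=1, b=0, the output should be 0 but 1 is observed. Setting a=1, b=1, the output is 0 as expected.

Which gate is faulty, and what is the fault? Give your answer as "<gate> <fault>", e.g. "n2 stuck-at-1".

n2 stuck-at-0

Fault-free values for test 1 (a=1, b=0): n1=1, n2=1, n3=0, n4=1, n5=0, giving Y=0. Observed 1.
Test 1: faults giving observed 1 are {n2 stuck-at-0, n3 stuck-at-1, n4 stuck-at-0, n5 stuck-at-1}.
Test 2 (a=1, b=1): fault-free n1=0, n2=1, n3=0, n4=1, n5=0 → 0; observed 0. Eliminates n3 stuck-at-1, n4 stuck-at-0, n5 stuck-at-1.
Only n2 stuck-at-0 is consistent with every test.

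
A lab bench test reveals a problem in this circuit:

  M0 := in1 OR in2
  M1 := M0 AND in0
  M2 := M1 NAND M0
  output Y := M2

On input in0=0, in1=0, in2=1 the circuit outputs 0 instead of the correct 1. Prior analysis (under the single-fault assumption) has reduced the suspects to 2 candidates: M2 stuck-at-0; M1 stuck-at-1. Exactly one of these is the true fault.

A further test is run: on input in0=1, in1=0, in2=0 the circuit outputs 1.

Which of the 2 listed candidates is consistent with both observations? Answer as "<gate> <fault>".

M1 stuck-at-1

Evaluate each candidate on input in0=1, in1=0, in2=0:
  M2 stuck-at-0: M0=0, M1=0, M2=0 [stuck-at-0] → 0 — eliminated
  M1 stuck-at-1: M0=0, M1=1 [stuck-at-1], M2=1 → 1 — matches
Only M1 stuck-at-1 reproduces the observed 1.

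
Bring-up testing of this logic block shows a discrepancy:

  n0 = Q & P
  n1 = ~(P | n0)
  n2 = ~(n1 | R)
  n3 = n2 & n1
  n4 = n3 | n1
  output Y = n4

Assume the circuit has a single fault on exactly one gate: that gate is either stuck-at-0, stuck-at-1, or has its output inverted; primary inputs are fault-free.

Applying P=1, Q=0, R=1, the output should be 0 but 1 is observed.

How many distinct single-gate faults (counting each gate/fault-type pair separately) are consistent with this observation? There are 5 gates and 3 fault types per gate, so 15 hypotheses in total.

Fault-free: n0=0, n1=0, n2=0, n3=0, n4=0 → 0. Observed 1.
  n0: none of the 3 fault types match ✗
  n1: stuck-at-1, inverted output ✓; others ✗
  n2: none of the 3 fault types match ✗
  n3: stuck-at-1, inverted output ✓; others ✗
  n4: stuck-at-1, inverted output ✓; others ✗
Consistent faults: {n1 stuck-at-1, n1 inverted output, n3 stuck-at-1, n3 inverted output, n4 stuck-at-1, n4 inverted output} — 6 in all.

6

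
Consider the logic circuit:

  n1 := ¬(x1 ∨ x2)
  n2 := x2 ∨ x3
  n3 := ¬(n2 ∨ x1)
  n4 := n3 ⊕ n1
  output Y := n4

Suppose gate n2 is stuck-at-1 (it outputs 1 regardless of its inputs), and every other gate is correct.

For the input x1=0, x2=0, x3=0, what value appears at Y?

Propagate with n2 forced: n1=1, n2=1 [stuck-at-1], n3=0, n4=1.
So Y = 1. (Without the fault it would be 0.)

1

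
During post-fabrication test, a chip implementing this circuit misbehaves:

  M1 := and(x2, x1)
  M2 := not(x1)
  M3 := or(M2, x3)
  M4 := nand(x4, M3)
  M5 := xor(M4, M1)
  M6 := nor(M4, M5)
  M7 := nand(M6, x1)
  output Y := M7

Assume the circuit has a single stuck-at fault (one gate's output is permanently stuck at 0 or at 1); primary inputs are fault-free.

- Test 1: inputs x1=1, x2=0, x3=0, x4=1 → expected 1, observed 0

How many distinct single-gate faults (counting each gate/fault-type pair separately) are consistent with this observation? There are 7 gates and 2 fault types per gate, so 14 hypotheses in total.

Fault-free: M1=0, M2=0, M3=0, M4=1, M5=1, M6=0, M7=1 → 1. Observed 0.
  M1 stuck-at-0: output 1 ✗
  M1 stuck-at-1: output 1 ✗
  M2 stuck-at-0: output 1 ✗
  M2 stuck-at-1: output 0 ✓
  M3 stuck-at-0: output 1 ✗
  M3 stuck-at-1: output 0 ✓
  M4 stuck-at-0: output 0 ✓
  M4 stuck-at-1: output 1 ✗
  M5 stuck-at-0: output 1 ✗
  M5 stuck-at-1: output 1 ✗
  M6 stuck-at-0: output 1 ✗
  M6 stuck-at-1: output 0 ✓
  M7 stuck-at-0: output 0 ✓
  M7 stuck-at-1: output 1 ✗
Consistent faults: {M2 stuck-at-1, M3 stuck-at-1, M4 stuck-at-0, M6 stuck-at-1, M7 stuck-at-0} — 5 in all.

5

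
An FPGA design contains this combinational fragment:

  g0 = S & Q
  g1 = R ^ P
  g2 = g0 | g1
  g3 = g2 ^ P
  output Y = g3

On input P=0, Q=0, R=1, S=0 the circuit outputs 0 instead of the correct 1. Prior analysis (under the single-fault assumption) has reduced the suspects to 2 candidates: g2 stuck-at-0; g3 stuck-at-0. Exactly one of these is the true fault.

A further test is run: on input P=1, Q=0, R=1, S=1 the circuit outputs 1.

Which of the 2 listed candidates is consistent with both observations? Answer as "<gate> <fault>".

g2 stuck-at-0

Evaluate each candidate on input P=1, Q=0, R=1, S=1:
  g2 stuck-at-0: g0=0, g1=0, g2=0 [stuck-at-0], g3=1 → 1 — matches
  g3 stuck-at-0: g0=0, g1=0, g2=0, g3=0 [stuck-at-0] → 0 — eliminated
Only g2 stuck-at-0 reproduces the observed 1.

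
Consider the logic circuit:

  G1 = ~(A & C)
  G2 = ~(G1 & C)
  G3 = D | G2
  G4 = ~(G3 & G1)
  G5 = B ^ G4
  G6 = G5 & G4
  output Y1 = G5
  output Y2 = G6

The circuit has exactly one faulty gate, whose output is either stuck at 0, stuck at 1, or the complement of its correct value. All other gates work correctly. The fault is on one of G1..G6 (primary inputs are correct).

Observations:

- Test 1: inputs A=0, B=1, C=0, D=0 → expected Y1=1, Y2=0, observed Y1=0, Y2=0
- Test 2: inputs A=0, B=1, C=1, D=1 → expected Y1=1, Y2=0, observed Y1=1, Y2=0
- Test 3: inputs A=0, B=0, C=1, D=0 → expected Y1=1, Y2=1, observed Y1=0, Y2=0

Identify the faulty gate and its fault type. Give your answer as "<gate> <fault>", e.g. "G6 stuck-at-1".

G2 inverted output

Fault-free values for test 1 (A=0, B=1, C=0, D=0): G1=1, G2=1, G3=1, G4=0, G5=1, G6=0, giving Y1=1, Y2=0. Observed Y1=0, Y2=0.
Test 1: faults giving observed Y1=0, Y2=0 are {G1 stuck-at-0, G1 inverted output, G2 stuck-at-0, G2 inverted output, G3 stuck-at-0, G3 inverted output, G4 stuck-at-1, G4 inverted output, G5 stuck-at-0, G5 inverted output}.
Test 2 (A=0, B=1, C=1, D=1): fault-free G1=1, G2=0, G3=1, G4=0, G5=1, G6=0 → Y1=1, Y2=0; observed Y1=1, Y2=0. Eliminates G1 stuck-at-0, G1 inverted output, G3 stuck-at-0, G3 inverted output, G4 stuck-at-1, G4 inverted output, G5 stuck-at-0, G5 inverted output.
Test 3 (A=0, B=0, C=1, D=0): fault-free G1=1, G2=0, G3=0, G4=1, G5=1, G6=1 → Y1=1, Y2=1; observed Y1=0, Y2=0. Eliminates G2 stuck-at-0.
Only G2 inverted output is consistent with every test.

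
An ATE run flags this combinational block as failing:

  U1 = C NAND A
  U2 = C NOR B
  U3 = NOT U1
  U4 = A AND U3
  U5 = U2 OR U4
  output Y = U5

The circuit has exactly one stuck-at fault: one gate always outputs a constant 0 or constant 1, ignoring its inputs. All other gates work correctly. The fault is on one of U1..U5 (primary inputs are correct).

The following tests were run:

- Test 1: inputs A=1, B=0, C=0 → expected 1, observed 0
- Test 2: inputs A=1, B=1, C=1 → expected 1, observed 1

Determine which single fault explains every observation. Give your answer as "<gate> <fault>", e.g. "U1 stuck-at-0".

Fault-free values for test 1 (A=1, B=0, C=0): U1=1, U2=1, U3=0, U4=0, U5=1, giving Y=1. Observed 0.
Test 1: faults giving observed 0 are {U2 stuck-at-0, U5 stuck-at-0}.
Test 2 (A=1, B=1, C=1): fault-free U1=0, U2=0, U3=1, U4=1, U5=1 → 1; observed 1. Eliminates U5 stuck-at-0.
Only U2 stuck-at-0 is consistent with every test.

U2 stuck-at-0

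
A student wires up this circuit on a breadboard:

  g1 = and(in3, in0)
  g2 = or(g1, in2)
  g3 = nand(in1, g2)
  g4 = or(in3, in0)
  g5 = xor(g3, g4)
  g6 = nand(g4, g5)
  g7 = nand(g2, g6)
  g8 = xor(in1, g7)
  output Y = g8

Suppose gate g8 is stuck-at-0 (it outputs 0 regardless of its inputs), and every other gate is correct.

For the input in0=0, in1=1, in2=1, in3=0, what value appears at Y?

0

Propagate with g8 forced: g1=0, g2=1, g3=0, g4=0, g5=0, g6=1, g7=0, g8=0 [stuck-at-0].
So Y = 0. (Without the fault it would be 1.)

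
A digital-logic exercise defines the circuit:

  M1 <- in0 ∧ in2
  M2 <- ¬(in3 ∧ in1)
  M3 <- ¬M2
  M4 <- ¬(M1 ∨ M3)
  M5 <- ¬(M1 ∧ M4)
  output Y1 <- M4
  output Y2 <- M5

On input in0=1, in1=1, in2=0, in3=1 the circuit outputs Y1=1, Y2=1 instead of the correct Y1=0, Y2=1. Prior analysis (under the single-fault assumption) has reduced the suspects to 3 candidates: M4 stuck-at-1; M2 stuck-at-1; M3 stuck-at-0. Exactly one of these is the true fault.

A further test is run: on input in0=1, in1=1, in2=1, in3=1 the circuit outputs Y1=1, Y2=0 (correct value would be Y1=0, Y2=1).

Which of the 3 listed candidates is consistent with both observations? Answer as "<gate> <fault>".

Evaluate each candidate on input in0=1, in1=1, in2=1, in3=1:
  M4 stuck-at-1: M1=1, M2=0, M3=1, M4=1 [stuck-at-1], M5=0 → Y1=1, Y2=0 — matches
  M2 stuck-at-1: M1=1, M2=1 [stuck-at-1], M3=0, M4=0, M5=1 → Y1=0, Y2=1 — eliminated
  M3 stuck-at-0: M1=1, M2=0, M3=0 [stuck-at-0], M4=0, M5=1 → Y1=0, Y2=1 — eliminated
Only M4 stuck-at-1 reproduces the observed Y1=1, Y2=0.

M4 stuck-at-1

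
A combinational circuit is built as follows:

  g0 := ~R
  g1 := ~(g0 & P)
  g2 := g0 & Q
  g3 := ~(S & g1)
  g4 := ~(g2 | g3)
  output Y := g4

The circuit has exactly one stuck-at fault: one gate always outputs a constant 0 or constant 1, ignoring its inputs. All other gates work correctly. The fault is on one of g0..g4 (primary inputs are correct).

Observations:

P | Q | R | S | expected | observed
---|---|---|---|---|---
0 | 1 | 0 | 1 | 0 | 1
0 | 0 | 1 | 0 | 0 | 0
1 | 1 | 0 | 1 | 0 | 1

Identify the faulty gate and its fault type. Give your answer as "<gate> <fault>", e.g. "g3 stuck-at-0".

Fault-free values for test 1 (P=0, Q=1, R=0, S=1): g0=1, g1=1, g2=1, g3=0, g4=0, giving Y=0. Observed 1.
Test 1: faults giving observed 1 are {g0 stuck-at-0, g2 stuck-at-0, g4 stuck-at-1}.
Test 2 (P=0, Q=0, R=1, S=0): fault-free g0=0, g1=1, g2=0, g3=1, g4=0 → 0; observed 0. Eliminates g4 stuck-at-1.
Test 3 (P=1, Q=1, R=0, S=1): fault-free g0=1, g1=0, g2=1, g3=1, g4=0 → 0; observed 1. Eliminates g2 stuck-at-0.
Only g0 stuck-at-0 is consistent with every test.

g0 stuck-at-0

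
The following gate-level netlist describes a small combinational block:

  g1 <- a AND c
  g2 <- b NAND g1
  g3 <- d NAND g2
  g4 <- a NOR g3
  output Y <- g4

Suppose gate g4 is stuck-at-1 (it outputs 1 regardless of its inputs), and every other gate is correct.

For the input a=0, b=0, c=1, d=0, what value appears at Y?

1

Propagate with g4 forced: g1=0, g2=1, g3=1, g4=1 [stuck-at-1].
So Y = 1. (Without the fault it would be 0.)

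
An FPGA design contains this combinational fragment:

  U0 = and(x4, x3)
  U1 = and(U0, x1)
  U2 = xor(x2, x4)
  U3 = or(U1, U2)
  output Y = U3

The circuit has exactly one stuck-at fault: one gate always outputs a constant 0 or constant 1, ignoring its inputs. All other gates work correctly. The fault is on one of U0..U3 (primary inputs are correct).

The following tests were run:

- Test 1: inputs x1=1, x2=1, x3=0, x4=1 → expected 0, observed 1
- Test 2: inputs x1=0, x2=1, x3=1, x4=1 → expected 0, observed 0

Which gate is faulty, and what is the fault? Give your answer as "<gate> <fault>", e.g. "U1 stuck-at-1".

Fault-free values for test 1 (x1=1, x2=1, x3=0, x4=1): U0=0, U1=0, U2=0, U3=0, giving Y=0. Observed 1.
Test 1: faults giving observed 1 are {U0 stuck-at-1, U1 stuck-at-1, U2 stuck-at-1, U3 stuck-at-1}.
Test 2 (x1=0, x2=1, x3=1, x4=1): fault-free U0=1, U1=0, U2=0, U3=0 → 0; observed 0. Eliminates U1 stuck-at-1, U2 stuck-at-1, U3 stuck-at-1.
Only U0 stuck-at-1 is consistent with every test.

U0 stuck-at-1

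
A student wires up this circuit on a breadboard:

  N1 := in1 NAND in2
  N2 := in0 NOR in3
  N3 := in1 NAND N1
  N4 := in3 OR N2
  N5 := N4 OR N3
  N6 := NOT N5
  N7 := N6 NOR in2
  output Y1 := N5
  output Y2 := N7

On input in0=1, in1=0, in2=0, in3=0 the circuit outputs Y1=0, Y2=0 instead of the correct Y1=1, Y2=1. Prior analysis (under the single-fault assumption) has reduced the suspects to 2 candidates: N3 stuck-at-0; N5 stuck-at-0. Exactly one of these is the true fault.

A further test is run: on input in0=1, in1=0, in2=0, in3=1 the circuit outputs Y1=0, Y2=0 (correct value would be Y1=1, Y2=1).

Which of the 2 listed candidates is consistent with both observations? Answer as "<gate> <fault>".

Evaluate each candidate on input in0=1, in1=0, in2=0, in3=1:
  N3 stuck-at-0: N1=1, N2=0, N3=0 [stuck-at-0], N4=1, N5=1, N6=0, N7=1 → Y1=1, Y2=1 — eliminated
  N5 stuck-at-0: N1=1, N2=0, N3=1, N4=1, N5=0 [stuck-at-0], N6=1, N7=0 → Y1=0, Y2=0 — matches
Only N5 stuck-at-0 reproduces the observed Y1=0, Y2=0.

N5 stuck-at-0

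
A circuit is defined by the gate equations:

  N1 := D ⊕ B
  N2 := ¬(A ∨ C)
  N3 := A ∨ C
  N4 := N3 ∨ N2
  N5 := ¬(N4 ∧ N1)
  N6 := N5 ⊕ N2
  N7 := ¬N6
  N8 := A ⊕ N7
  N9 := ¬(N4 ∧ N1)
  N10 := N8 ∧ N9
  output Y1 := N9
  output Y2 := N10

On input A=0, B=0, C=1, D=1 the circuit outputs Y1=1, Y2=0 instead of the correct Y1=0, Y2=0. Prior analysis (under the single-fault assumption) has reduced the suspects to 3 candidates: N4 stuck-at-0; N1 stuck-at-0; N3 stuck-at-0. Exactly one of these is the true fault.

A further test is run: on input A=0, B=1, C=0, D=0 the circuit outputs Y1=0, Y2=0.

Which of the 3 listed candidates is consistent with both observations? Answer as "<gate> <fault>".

Evaluate each candidate on input A=0, B=1, C=0, D=0:
  N4 stuck-at-0: N1=1, N2=1, N3=0, N4=0 [stuck-at-0], N5=1, N6=0, N7=1, N8=1, N9=1, N10=1 → Y1=1, Y2=1 — eliminated
  N1 stuck-at-0: N1=0 [stuck-at-0], N2=1, N3=0, N4=1, N5=1, N6=0, N7=1, N8=1, N9=1, N10=1 → Y1=1, Y2=1 — eliminated
  N3 stuck-at-0: N1=1, N2=1, N3=0 [stuck-at-0], N4=1, N5=0, N6=1, N7=0, N8=0, N9=0, N10=0 → Y1=0, Y2=0 — matches
Only N3 stuck-at-0 reproduces the observed Y1=0, Y2=0.

N3 stuck-at-0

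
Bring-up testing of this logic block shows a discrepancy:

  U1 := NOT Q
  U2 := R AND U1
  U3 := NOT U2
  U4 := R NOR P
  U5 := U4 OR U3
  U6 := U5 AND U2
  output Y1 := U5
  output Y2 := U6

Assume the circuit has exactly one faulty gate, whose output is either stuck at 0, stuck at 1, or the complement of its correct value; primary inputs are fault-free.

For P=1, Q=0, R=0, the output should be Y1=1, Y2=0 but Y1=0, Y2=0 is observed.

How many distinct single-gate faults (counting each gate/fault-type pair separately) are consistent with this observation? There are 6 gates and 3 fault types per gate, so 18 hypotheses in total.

6

Fault-free: U1=1, U2=0, U3=1, U4=0, U5=1, U6=0 → Y1=1, Y2=0. Observed Y1=0, Y2=0.
  U1: none of the 3 fault types match ✗
  U2: stuck-at-1, inverted output ✓; others ✗
  U3: stuck-at-0, inverted output ✓; others ✗
  U4: none of the 3 fault types match ✗
  U5: stuck-at-0, inverted output ✓; others ✗
  U6: none of the 3 fault types match ✗
Consistent faults: {U2 stuck-at-1, U2 inverted output, U3 stuck-at-0, U3 inverted output, U5 stuck-at-0, U5 inverted output} — 6 in all.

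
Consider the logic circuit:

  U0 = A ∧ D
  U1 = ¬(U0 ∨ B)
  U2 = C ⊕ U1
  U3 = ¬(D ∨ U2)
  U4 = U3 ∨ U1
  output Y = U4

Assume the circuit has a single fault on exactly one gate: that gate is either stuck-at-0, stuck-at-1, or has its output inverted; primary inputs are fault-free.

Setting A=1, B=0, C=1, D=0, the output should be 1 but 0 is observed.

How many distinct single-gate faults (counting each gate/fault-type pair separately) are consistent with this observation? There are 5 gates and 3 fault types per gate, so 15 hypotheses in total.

6

Fault-free: U0=0, U1=1, U2=0, U3=1, U4=1 → 1. Observed 0.
  U0: stuck-at-1, inverted output ✓; others ✗
  U1: stuck-at-0, inverted output ✓; others ✗
  U2: none of the 3 fault types match ✗
  U3: none of the 3 fault types match ✗
  U4: stuck-at-0, inverted output ✓; others ✗
Consistent faults: {U0 stuck-at-1, U0 inverted output, U1 stuck-at-0, U1 inverted output, U4 stuck-at-0, U4 inverted output} — 6 in all.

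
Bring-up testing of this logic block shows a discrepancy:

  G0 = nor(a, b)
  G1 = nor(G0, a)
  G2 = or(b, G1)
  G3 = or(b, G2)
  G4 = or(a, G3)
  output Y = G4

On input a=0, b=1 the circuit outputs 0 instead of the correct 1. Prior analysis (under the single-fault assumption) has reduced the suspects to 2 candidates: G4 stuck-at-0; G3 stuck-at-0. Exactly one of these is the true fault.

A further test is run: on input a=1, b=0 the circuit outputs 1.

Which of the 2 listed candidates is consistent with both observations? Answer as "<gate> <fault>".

Evaluate each candidate on input a=1, b=0:
  G4 stuck-at-0: G0=0, G1=0, G2=0, G3=0, G4=0 [stuck-at-0] → 0 — eliminated
  G3 stuck-at-0: G0=0, G1=0, G2=0, G3=0 [stuck-at-0], G4=1 → 1 — matches
Only G3 stuck-at-0 reproduces the observed 1.

G3 stuck-at-0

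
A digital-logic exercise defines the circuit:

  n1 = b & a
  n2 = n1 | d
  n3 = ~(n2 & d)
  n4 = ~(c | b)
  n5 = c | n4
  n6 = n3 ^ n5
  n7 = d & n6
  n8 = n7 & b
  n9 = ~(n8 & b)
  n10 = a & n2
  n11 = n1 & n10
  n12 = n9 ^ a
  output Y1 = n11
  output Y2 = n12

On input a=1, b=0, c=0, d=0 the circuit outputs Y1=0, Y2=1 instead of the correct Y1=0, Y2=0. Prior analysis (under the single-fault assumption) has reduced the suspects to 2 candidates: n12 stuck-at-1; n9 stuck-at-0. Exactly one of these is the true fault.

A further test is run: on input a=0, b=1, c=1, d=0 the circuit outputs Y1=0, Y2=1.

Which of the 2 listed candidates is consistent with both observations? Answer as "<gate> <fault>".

Evaluate each candidate on input a=0, b=1, c=1, d=0:
  n12 stuck-at-1: n1=0, n2=0, n3=1, n4=0, n5=1, n6=0, n7=0, n8=0, n9=1, n10=0, n11=0, n12=1 [stuck-at-1] → Y1=0, Y2=1 — matches
  n9 stuck-at-0: n1=0, n2=0, n3=1, n4=0, n5=1, n6=0, n7=0, n8=0, n9=0 [stuck-at-0], n10=0, n11=0, n12=0 → Y1=0, Y2=0 — eliminated
Only n12 stuck-at-1 reproduces the observed Y1=0, Y2=1.

n12 stuck-at-1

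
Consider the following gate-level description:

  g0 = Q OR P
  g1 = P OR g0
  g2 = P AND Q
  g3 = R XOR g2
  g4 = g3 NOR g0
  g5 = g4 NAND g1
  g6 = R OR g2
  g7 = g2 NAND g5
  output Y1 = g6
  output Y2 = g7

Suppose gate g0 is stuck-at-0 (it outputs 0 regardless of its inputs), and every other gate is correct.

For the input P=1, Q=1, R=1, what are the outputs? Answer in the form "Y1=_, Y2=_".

Y1=1, Y2=1

Propagate with g0 forced: g0=0 [stuck-at-0], g1=1, g2=1, g3=0, g4=1, g5=0, g6=1, g7=1.
So the outputs are Y1=1, Y2=1. (Without the fault they would be Y1=1, Y2=0.)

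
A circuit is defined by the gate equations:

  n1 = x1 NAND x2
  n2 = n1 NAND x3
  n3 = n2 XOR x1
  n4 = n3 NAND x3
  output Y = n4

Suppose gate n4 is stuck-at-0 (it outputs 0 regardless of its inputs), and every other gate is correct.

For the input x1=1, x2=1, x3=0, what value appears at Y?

Propagate with n4 forced: n1=0, n2=1, n3=0, n4=0 [stuck-at-0].
So Y = 0. (Without the fault it would be 1.)

0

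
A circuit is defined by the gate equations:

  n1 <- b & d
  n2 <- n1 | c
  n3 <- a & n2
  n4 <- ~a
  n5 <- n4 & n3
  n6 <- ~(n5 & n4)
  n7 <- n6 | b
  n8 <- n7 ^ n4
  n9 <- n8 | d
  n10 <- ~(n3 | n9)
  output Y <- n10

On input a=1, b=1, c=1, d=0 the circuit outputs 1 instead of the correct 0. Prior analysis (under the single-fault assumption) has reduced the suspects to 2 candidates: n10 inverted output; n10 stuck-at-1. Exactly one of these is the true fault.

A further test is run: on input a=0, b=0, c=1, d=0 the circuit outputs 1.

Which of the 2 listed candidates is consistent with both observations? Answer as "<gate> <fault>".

n10 stuck-at-1

Evaluate each candidate on input a=0, b=0, c=1, d=0:
  n10 inverted output: n1=0, n2=1, n3=0, n4=1, n5=0, n6=1, n7=1, n8=0, n9=0, n10=0 [inverted output] → 0 — eliminated
  n10 stuck-at-1: n1=0, n2=1, n3=0, n4=1, n5=0, n6=1, n7=1, n8=0, n9=0, n10=1 [stuck-at-1] → 1 — matches
Only n10 stuck-at-1 reproduces the observed 1.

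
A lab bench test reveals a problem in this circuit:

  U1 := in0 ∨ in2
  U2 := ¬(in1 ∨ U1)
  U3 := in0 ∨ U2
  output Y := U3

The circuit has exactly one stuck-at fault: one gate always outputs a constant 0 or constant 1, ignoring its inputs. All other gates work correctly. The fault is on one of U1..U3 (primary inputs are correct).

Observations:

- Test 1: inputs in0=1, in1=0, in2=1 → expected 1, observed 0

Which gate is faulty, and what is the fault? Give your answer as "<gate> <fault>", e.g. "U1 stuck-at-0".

U3 stuck-at-0

Fault-free values for test 1 (in0=1, in1=0, in2=1): U1=1, U2=0, U3=1, giving Y=1. Observed 0.
Test 1: faults giving observed 0 are {U3 stuck-at-0}.
Only U3 stuck-at-0 is consistent with every test.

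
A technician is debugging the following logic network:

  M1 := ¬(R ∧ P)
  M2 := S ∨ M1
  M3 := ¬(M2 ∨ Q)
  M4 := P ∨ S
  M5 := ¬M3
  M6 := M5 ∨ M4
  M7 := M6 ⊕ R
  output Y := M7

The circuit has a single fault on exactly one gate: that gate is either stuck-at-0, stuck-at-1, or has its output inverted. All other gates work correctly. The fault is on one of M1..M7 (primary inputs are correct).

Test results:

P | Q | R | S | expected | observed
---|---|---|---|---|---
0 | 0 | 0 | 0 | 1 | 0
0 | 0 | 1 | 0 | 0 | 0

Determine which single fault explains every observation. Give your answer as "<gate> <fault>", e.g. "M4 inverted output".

Fault-free values for test 1 (P=0, Q=0, R=0, S=0): M1=1, M2=1, M3=0, M4=0, M5=1, M6=1, M7=1, giving Y=1. Observed 0.
Test 1: faults giving observed 0 are {M1 stuck-at-0, M1 inverted output, M2 stuck-at-0, M2 inverted output, M3 stuck-at-1, M3 inverted output, M5 stuck-at-0, M5 inverted output, M6 stuck-at-0, M6 inverted output, M7 stuck-at-0, M7 inverted output}.
Test 2 (P=0, Q=0, R=1, S=0): fault-free M1=1, M2=1, M3=0, M4=0, M5=1, M6=1, M7=0 → 0; observed 0. Eliminates M1 stuck-at-0, M1 inverted output, M2 stuck-at-0, M2 inverted output, M3 stuck-at-1, M3 inverted output, M5 stuck-at-0, M5 inverted output, M6 stuck-at-0, M6 inverted output, M7 inverted output.
Only M7 stuck-at-0 is consistent with every test.

M7 stuck-at-0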